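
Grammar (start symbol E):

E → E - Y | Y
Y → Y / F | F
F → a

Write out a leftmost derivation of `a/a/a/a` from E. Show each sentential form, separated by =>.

E => Y => Y/F => Y/F/F => Y/F/F/F => F/F/F/F => a/F/F/F => a/a/F/F => a/a/a/F => a/a/a/a

E => Y   [E → Y]
Y => Y/F   [Y → Y / F]
Y/F => Y/F/F   [Y → Y / F]
Y/F/F => Y/F/F/F   [Y → Y / F]
Y/F/F/F => F/F/F/F   [Y → F]
F/F/F/F => a/F/F/F   [F → a]
a/F/F/F => a/a/F/F   [F → a]
a/a/F/F => a/a/a/F   [F → a]
a/a/a/F => a/a/a/a   [F → a]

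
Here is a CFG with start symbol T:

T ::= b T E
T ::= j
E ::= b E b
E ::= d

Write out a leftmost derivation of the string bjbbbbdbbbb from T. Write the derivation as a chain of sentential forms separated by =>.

T => bTE => bjE => bjbEb => bjbbEbb => bjbbbEbbb => bjbbbbEbbbb => bjbbbbdbbbb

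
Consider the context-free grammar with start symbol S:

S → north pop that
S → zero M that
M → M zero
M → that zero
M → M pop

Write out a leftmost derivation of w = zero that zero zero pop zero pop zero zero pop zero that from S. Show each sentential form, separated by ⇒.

S ⇒ zero M that ⇒ zero M zero that ⇒ zero M pop zero that ⇒ zero M zero pop zero that ⇒ zero M zero zero pop zero that ⇒ zero M pop zero zero pop zero that ⇒ zero M zero pop zero zero pop zero that ⇒ zero M pop zero pop zero zero pop zero that ⇒ zero M zero pop zero pop zero zero pop zero that ⇒ zero that zero zero pop zero pop zero zero pop zero that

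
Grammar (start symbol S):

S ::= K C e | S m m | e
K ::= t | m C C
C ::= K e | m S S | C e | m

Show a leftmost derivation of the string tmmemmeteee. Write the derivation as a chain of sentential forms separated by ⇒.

S ⇒ KCe ⇒ tCe ⇒ tKee ⇒ tmCCee ⇒ tmmSSCee ⇒ tmmSmmSCee ⇒ tmmemmSCee ⇒ tmmemmeCee ⇒ tmmemmeKeee ⇒ tmmemmeteee

S ⇒ KCe   [S ::= K C e]
KCe ⇒ tCe   [K ::= t]
tCe ⇒ tKee   [C ::= K e]
tKee ⇒ tmCCee   [K ::= m C C]
tmCCee ⇒ tmmSSCee   [C ::= m S S]
tmmSSCee ⇒ tmmSmmSCee   [S ::= S m m]
tmmSmmSCee ⇒ tmmemmSCee   [S ::= e]
tmmemmSCee ⇒ tmmemmeCee   [S ::= e]
tmmemmeCee ⇒ tmmemmeKeee   [C ::= K e]
tmmemmeKeee ⇒ tmmemmeteee   [K ::= t]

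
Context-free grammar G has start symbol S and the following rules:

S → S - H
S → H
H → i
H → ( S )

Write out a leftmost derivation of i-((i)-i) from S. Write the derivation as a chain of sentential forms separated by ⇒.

S⇒S-H⇒H-H⇒i-H⇒i-(S)⇒i-(S-H)⇒i-(H-H)⇒i-((S)-H)⇒i-((H)-H)⇒i-((i)-H)⇒i-((i)-i)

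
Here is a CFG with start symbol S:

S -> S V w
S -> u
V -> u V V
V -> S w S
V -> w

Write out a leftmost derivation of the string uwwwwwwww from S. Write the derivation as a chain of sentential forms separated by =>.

S=>SVw=>SVwVw=>SVwVwVw=>SVwVwVwVw=>uVwVwVwVw=>uwwVwVwVw=>uwwwwVwVw=>uwwwwwwVw=>uwwwwwwww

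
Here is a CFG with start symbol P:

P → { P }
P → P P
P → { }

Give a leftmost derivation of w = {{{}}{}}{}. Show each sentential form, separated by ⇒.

P ⇒ PP   [P → P P]
PP ⇒ {P}P   [P → { P }]
{P}P ⇒ {PP}P   [P → P P]
{PP}P ⇒ {{P}P}P   [P → { P }]
{{P}P}P ⇒ {{{}}P}P   [P → { }]
{{{}}P}P ⇒ {{{}}{}}P   [P → { }]
{{{}}{}}P ⇒ {{{}}{}}{}   [P → { }]

P⇒PP⇒{P}P⇒{PP}P⇒{{P}P}P⇒{{{}}P}P⇒{{{}}{}}P⇒{{{}}{}}{}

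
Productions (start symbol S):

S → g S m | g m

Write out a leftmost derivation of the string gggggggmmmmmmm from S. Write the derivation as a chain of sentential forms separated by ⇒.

S⇒gSm⇒ggSmm⇒gggSmmm⇒ggggSmmmm⇒gggggSmmmmm⇒ggggggSmmmmmm⇒gggggggmmmmmmm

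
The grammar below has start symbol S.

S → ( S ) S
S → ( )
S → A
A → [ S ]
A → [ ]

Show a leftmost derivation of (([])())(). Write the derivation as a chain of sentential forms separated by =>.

S=>(S)S=>((S)S)S=>((A)S)S=>(([])S)S=>(([])())S=>(([])())()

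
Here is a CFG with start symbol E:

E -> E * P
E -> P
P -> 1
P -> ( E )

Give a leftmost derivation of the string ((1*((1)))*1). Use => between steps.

E=>P=>(E)=>(E*P)=>(P*P)=>((E)*P)=>((E*P)*P)=>((P*P)*P)=>((1*P)*P)=>((1*(E))*P)=>((1*(P))*P)=>((1*((E)))*P)=>((1*((P)))*P)=>((1*((1)))*P)=>((1*((1)))*1)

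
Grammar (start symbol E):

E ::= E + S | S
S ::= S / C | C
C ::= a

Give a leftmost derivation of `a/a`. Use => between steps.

E=>S=>S/C=>C/C=>a/C=>a/a

E => S   [E ::= S]
S => S/C   [S ::= S / C]
S/C => C/C   [S ::= C]
C/C => a/C   [C ::= a]
a/C => a/a   [C ::= a]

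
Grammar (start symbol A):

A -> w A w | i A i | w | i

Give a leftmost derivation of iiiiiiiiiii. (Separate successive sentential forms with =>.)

A=>iAi=>iiAii=>iiiAiii=>iiiiAiiii=>iiiiiAiiiii=>iiiiiiiiiii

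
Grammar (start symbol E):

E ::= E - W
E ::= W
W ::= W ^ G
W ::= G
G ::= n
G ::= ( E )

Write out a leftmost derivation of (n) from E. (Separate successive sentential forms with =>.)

E => W   [E ::= W]
W => G   [W ::= G]
G => (E)   [G ::= ( E )]
(E) => (W)   [E ::= W]
(W) => (G)   [W ::= G]
(G) => (n)   [G ::= n]

E => W => G => (E) => (W) => (G) => (n)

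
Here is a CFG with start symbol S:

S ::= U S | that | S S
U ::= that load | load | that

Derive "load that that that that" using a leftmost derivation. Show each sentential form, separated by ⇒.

S ⇒ S S   [S ::= S S]
S S ⇒ S S S   [S ::= S S]
S S S ⇒ U S S S   [S ::= U S]
U S S S ⇒ load S S S   [U ::= load]
load S S S ⇒ load S S S S   [S ::= S S]
load S S S S ⇒ load that S S S   [S ::= that]
load that S S S ⇒ load that that S S   [S ::= that]
load that that S S ⇒ load that that that S   [S ::= that]
load that that that S ⇒ load that that that that   [S ::= that]

S ⇒ S S ⇒ S S S ⇒ U S S S ⇒ load S S S ⇒ load S S S S ⇒ load that S S S ⇒ load that that S S ⇒ load that that that S ⇒ load that that that that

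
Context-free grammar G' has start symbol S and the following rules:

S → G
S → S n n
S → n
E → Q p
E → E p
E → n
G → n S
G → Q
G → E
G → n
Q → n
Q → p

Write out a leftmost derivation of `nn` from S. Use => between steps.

S => G => nS => nG => nE => nn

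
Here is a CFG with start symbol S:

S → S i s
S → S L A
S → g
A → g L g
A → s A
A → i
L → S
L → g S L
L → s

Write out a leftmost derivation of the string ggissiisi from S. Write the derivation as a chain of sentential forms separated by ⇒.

S ⇒ SLA   [S → S L A]
SLA ⇒ gLA   [S → g]
gLA ⇒ gSA   [L → S]
gSA ⇒ gSisA   [S → S i s]
gSisA ⇒ gSLAisA   [S → S L A]
gSLAisA ⇒ gSisLAisA   [S → S i s]
gSisLAisA ⇒ ggisLAisA   [S → g]
ggisLAisA ⇒ ggissAisA   [L → s]
ggissAisA ⇒ ggissiisA   [A → i]
ggissiisA ⇒ ggissiisi   [A → i]

S ⇒ SLA ⇒ gLA ⇒ gSA ⇒ gSisA ⇒ gSLAisA ⇒ gSisLAisA ⇒ ggisLAisA ⇒ ggissAisA ⇒ ggissiisA ⇒ ggissiisi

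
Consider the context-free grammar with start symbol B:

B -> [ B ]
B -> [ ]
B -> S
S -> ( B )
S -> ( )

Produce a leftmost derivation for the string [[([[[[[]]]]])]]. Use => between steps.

B => [B]   [B -> [ B ]]
[B] => [[B]]   [B -> [ B ]]
[[B]] => [[S]]   [B -> S]
[[S]] => [[(B)]]   [S -> ( B )]
[[(B)]] => [[([B])]]   [B -> [ B ]]
[[([B])]] => [[([[B]])]]   [B -> [ B ]]
[[([[B]])]] => [[([[[B]]])]]   [B -> [ B ]]
[[([[[B]]])]] => [[([[[[B]]]])]]   [B -> [ B ]]
[[([[[[B]]]])]] => [[([[[[[]]]]])]]   [B -> [ ]]

B => [B] => [[B]] => [[S]] => [[(B)]] => [[([B])]] => [[([[B]])]] => [[([[[B]]])]] => [[([[[[B]]]])]] => [[([[[[[]]]]])]]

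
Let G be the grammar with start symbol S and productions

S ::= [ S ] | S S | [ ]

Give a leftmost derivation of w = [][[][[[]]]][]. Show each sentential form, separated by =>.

S => SS   [S ::= S S]
SS => []S   [S ::= [ ]]
[]S => []SS   [S ::= S S]
[]SS => [][S]S   [S ::= [ S ]]
[][S]S => [][SS]S   [S ::= S S]
[][SS]S => [][[]S]S   [S ::= [ ]]
[][[]S]S => [][[][S]]S   [S ::= [ S ]]
[][[][S]]S => [][[][[S]]]S   [S ::= [ S ]]
[][[][[S]]]S => [][[][[[]]]]S   [S ::= [ ]]
[][[][[[]]]]S => [][[][[[]]]][]   [S ::= [ ]]

S => SS => []S => []SS => [][S]S => [][SS]S => [][[]S]S => [][[][S]]S => [][[][[S]]]S => [][[][[[]]]]S => [][[][[[]]]][]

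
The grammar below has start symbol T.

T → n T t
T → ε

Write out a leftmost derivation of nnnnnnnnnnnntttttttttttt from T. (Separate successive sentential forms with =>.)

T => nTt   [T → n T t]
nTt => nnTtt   [T → n T t]
nnTtt => nnnTttt   [T → n T t]
nnnTttt => nnnnTtttt   [T → n T t]
nnnnTtttt => nnnnnTttttt   [T → n T t]
nnnnnTttttt => nnnnnnTtttttt   [T → n T t]
nnnnnnTtttttt => nnnnnnnTttttttt   [T → n T t]
nnnnnnnTttttttt => nnnnnnnnTtttttttt   [T → n T t]
nnnnnnnnTtttttttt => nnnnnnnnnTttttttttt   [T → n T t]
nnnnnnnnnTttttttttt => nnnnnnnnnnTtttttttttt   [T → n T t]
nnnnnnnnnnTtttttttttt => nnnnnnnnnnnTttttttttttt   [T → n T t]
nnnnnnnnnnnTttttttttttt => nnnnnnnnnnnnTtttttttttttt   [T → n T t]
nnnnnnnnnnnnTtttttttttttt => nnnnnnnnnnnntttttttttttt   [T → ε]

T=>nTt=>nnTtt=>nnnTttt=>nnnnTtttt=>nnnnnTttttt=>nnnnnnTtttttt=>nnnnnnnTttttttt=>nnnnnnnnTtttttttt=>nnnnnnnnnTttttttttt=>nnnnnnnnnnTtttttttttt=>nnnnnnnnnnnTttttttttttt=>nnnnnnnnnnnnTtttttttttttt=>nnnnnnnnnnnntttttttttttt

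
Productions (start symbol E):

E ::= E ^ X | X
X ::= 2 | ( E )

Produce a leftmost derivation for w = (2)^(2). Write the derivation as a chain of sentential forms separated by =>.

E=>E^X=>X^X=>(E)^X=>(X)^X=>(2)^X=>(2)^(E)=>(2)^(X)=>(2)^(2)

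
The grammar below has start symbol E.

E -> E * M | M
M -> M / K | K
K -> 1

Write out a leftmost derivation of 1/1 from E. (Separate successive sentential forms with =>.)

E => M => M/K => K/K => 1/K => 1/1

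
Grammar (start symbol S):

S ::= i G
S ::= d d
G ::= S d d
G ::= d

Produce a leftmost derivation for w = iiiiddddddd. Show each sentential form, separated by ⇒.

S⇒iG⇒iSdd⇒iiGdd⇒iiSdddd⇒iiiGdddd⇒iiiSdddddd⇒iiiiGdddddd⇒iiiiddddddd

S ⇒ iG   [S ::= i G]
iG ⇒ iSdd   [G ::= S d d]
iSdd ⇒ iiGdd   [S ::= i G]
iiGdd ⇒ iiSdddd   [G ::= S d d]
iiSdddd ⇒ iiiGdddd   [S ::= i G]
iiiGdddd ⇒ iiiSdddddd   [G ::= S d d]
iiiSdddddd ⇒ iiiiGdddddd   [S ::= i G]
iiiiGdddddd ⇒ iiiiddddddd   [G ::= d]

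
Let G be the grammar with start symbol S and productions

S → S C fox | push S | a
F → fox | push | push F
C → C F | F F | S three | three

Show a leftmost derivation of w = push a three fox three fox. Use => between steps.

S => S C fox   [S → S C fox]
S C fox => push S C fox   [S → push S]
push S C fox => push S C fox C fox   [S → S C fox]
push S C fox C fox => push a C fox C fox   [S → a]
push a C fox C fox => push a three fox C fox   [C → three]
push a three fox C fox => push a three fox three fox   [C → three]

S => S C fox => push S C fox => push S C fox C fox => push a C fox C fox => push a three fox C fox => push a three fox three fox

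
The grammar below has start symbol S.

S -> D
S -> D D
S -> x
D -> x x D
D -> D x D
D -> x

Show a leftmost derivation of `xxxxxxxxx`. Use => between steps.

S => D => DxD => DxDxD => xxDxDxD => xxDxDxDxD => xxxxDxDxD => xxxxxxDxD => xxxxxxxxD => xxxxxxxxx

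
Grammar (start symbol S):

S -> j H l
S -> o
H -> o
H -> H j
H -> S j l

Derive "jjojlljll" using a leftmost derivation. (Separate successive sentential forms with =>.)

S => jHl   [S -> j H l]
jHl => jSjll   [H -> S j l]
jSjll => jjHljll   [S -> j H l]
jjHljll => jjSjlljll   [H -> S j l]
jjSjlljll => jjojlljll   [S -> o]

S=>jHl=>jSjll=>jjHljll=>jjSjlljll=>jjojlljll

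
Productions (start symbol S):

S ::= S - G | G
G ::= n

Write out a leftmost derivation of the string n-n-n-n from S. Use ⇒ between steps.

S ⇒ S-G ⇒ S-G-G ⇒ S-G-G-G ⇒ G-G-G-G ⇒ n-G-G-G ⇒ n-n-G-G ⇒ n-n-n-G ⇒ n-n-n-n

S ⇒ S-G   [S ::= S - G]
S-G ⇒ S-G-G   [S ::= S - G]
S-G-G ⇒ S-G-G-G   [S ::= S - G]
S-G-G-G ⇒ G-G-G-G   [S ::= G]
G-G-G-G ⇒ n-G-G-G   [G ::= n]
n-G-G-G ⇒ n-n-G-G   [G ::= n]
n-n-G-G ⇒ n-n-n-G   [G ::= n]
n-n-n-G ⇒ n-n-n-n   [G ::= n]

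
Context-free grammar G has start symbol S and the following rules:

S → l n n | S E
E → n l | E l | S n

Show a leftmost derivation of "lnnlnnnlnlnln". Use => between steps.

S=>SE=>lnnE=>lnnSn=>lnnSEn=>lnnSEEn=>lnnSEEEn=>lnnlnnEEEn=>lnnlnnnlEEn=>lnnlnnnlnlEn=>lnnlnnnlnlnln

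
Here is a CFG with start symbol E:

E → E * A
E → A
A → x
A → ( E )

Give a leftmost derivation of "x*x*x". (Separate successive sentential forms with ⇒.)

E⇒E*A⇒E*A*A⇒A*A*A⇒x*A*A⇒x*x*A⇒x*x*x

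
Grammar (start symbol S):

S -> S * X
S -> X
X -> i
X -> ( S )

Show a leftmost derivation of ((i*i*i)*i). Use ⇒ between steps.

S ⇒ X ⇒ (S) ⇒ (S*X) ⇒ (X*X) ⇒ ((S)*X) ⇒ ((S*X)*X) ⇒ ((S*X*X)*X) ⇒ ((X*X*X)*X) ⇒ ((i*X*X)*X) ⇒ ((i*i*X)*X) ⇒ ((i*i*i)*X) ⇒ ((i*i*i)*i)

S ⇒ X   [S -> X]
X ⇒ (S)   [X -> ( S )]
(S) ⇒ (S*X)   [S -> S * X]
(S*X) ⇒ (X*X)   [S -> X]
(X*X) ⇒ ((S)*X)   [X -> ( S )]
((S)*X) ⇒ ((S*X)*X)   [S -> S * X]
((S*X)*X) ⇒ ((S*X*X)*X)   [S -> S * X]
((S*X*X)*X) ⇒ ((X*X*X)*X)   [S -> X]
((X*X*X)*X) ⇒ ((i*X*X)*X)   [X -> i]
((i*X*X)*X) ⇒ ((i*i*X)*X)   [X -> i]
((i*i*X)*X) ⇒ ((i*i*i)*X)   [X -> i]
((i*i*i)*X) ⇒ ((i*i*i)*i)   [X -> i]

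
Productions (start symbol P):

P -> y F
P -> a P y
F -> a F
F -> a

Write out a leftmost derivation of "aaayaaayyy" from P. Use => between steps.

P => aPy   [P -> a P y]
aPy => aaPyy   [P -> a P y]
aaPyy => aaaPyyy   [P -> a P y]
aaaPyyy => aaayFyyy   [P -> y F]
aaayFyyy => aaayaFyyy   [F -> a F]
aaayaFyyy => aaayaaFyyy   [F -> a F]
aaayaaFyyy => aaayaaayyy   [F -> a]

P => aPy => aaPyy => aaaPyyy => aaayFyyy => aaayaFyyy => aaayaaFyyy => aaayaaayyy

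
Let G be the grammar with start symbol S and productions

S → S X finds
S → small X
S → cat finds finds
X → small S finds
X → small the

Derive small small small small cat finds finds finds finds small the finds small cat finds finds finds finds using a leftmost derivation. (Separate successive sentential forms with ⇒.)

S ⇒ S X finds ⇒ S X finds X finds ⇒ small X X finds X finds ⇒ small small S finds X finds X finds ⇒ small small small X finds X finds X finds ⇒ small small small small S finds finds X finds X finds ⇒ small small small small cat finds finds finds finds X finds X finds ⇒ small small small small cat finds finds finds finds small the finds X finds ⇒ small small small small cat finds finds finds finds small the finds small S finds finds ⇒ small small small small cat finds finds finds finds small the finds small cat finds finds finds finds

S ⇒ S X finds   [S → S X finds]
S X finds ⇒ S X finds X finds   [S → S X finds]
S X finds X finds ⇒ small X X finds X finds   [S → small X]
small X X finds X finds ⇒ small small S finds X finds X finds   [X → small S finds]
small small S finds X finds X finds ⇒ small small small X finds X finds X finds   [S → small X]
small small small X finds X finds X finds ⇒ small small small small S finds finds X finds X finds   [X → small S finds]
small small small small S finds finds X finds X finds ⇒ small small small small cat finds finds finds finds X finds X finds   [S → cat finds finds]
small small small small cat finds finds finds finds X finds X finds ⇒ small small small small cat finds finds finds finds small the finds X finds   [X → small the]
small small small small cat finds finds finds finds small the finds X finds ⇒ small small small small cat finds finds finds finds small the finds small S finds finds   [X → small S finds]
small small small small cat finds finds finds finds small the finds small S finds finds ⇒ small small small small cat finds finds finds finds small the finds small cat finds finds finds finds   [S → cat finds finds]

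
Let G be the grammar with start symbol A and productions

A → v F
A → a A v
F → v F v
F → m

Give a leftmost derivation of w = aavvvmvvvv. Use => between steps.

A => aAv   [A → a A v]
aAv => aaAvv   [A → a A v]
aaAvv => aavFvv   [A → v F]
aavFvv => aavvFvvv   [F → v F v]
aavvFvvv => aavvvFvvvv   [F → v F v]
aavvvFvvvv => aavvvmvvvv   [F → m]

A => aAv => aaAvv => aavFvv => aavvFvvv => aavvvFvvvv => aavvvmvvvv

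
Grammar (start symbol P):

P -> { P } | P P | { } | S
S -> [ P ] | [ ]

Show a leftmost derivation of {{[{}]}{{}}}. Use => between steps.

P => {P} => {PP} => {{P}P} => {{S}P} => {{[P]}P} => {{[{}]}P} => {{[{}]}{P}} => {{[{}]}{{}}}

P => {P}   [P -> { P }]
{P} => {PP}   [P -> P P]
{PP} => {{P}P}   [P -> { P }]
{{P}P} => {{S}P}   [P -> S]
{{S}P} => {{[P]}P}   [S -> [ P ]]
{{[P]}P} => {{[{}]}P}   [P -> { }]
{{[{}]}P} => {{[{}]}{P}}   [P -> { P }]
{{[{}]}{P}} => {{[{}]}{{}}}   [P -> { }]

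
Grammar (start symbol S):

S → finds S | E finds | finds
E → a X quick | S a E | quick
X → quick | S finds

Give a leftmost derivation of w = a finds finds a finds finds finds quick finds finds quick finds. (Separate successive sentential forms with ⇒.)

S ⇒ E finds   [S → E finds]
E finds ⇒ a X quick finds   [E → a X quick]
a X quick finds ⇒ a S finds quick finds   [X → S finds]
a S finds quick finds ⇒ a finds S finds quick finds   [S → finds S]
a finds S finds quick finds ⇒ a finds finds S finds quick finds   [S → finds S]
a finds finds S finds quick finds ⇒ a finds finds E finds finds quick finds   [S → E finds]
a finds finds E finds finds quick finds ⇒ a finds finds a X quick finds finds quick finds   [E → a X quick]
a finds finds a X quick finds finds quick finds ⇒ a finds finds a S finds quick finds finds quick finds   [X → S finds]
a finds finds a S finds quick finds finds quick finds ⇒ a finds finds a finds S finds quick finds finds quick finds   [S → finds S]
a finds finds a finds S finds quick finds finds quick finds ⇒ a finds finds a finds finds finds quick finds finds quick finds   [S → finds]

S ⇒ E finds ⇒ a X quick finds ⇒ a S finds quick finds ⇒ a finds S finds quick finds ⇒ a finds finds S finds quick finds ⇒ a finds finds E finds finds quick finds ⇒ a finds finds a X quick finds finds quick finds ⇒ a finds finds a S finds quick finds finds quick finds ⇒ a finds finds a finds S finds quick finds finds quick finds ⇒ a finds finds a finds finds finds quick finds finds quick finds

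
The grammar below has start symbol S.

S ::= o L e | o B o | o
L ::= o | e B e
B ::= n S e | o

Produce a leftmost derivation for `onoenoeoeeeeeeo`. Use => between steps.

S => oBo => onSeo => onoLeeo => onoeBeeeo => onoenSeeeeo => onoenoLeeeeeo => onoenoeBeeeeeeo => onoenoeoeeeeeeo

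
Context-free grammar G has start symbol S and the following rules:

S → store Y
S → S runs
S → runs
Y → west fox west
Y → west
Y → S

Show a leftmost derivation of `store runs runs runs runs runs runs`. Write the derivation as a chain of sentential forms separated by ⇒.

S ⇒ S runs ⇒ store Y runs ⇒ store S runs ⇒ store S runs runs ⇒ store S runs runs runs ⇒ store S runs runs runs runs ⇒ store S runs runs runs runs runs ⇒ store runs runs runs runs runs runs

S ⇒ S runs   [S → S runs]
S runs ⇒ store Y runs   [S → store Y]
store Y runs ⇒ store S runs   [Y → S]
store S runs ⇒ store S runs runs   [S → S runs]
store S runs runs ⇒ store S runs runs runs   [S → S runs]
store S runs runs runs ⇒ store S runs runs runs runs   [S → S runs]
store S runs runs runs runs ⇒ store S runs runs runs runs runs   [S → S runs]
store S runs runs runs runs runs ⇒ store runs runs runs runs runs runs   [S → runs]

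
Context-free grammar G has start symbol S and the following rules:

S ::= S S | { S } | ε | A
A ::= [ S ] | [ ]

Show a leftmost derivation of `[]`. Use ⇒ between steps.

S ⇒ SS   [S ::= S S]
SS ⇒ SSS   [S ::= S S]
SSS ⇒ ASS   [S ::= A]
ASS ⇒ []SS   [A ::= [ ]]
[]SS ⇒ []S   [S ::= ε]
[]S ⇒ []   [S ::= ε]

S ⇒ SS ⇒ SSS ⇒ ASS ⇒ []SS ⇒ []S ⇒ []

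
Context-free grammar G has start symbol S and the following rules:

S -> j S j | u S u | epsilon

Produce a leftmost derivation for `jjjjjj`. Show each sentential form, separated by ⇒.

S ⇒ jSj ⇒ jjSjj ⇒ jjjSjjj ⇒ jjjjjj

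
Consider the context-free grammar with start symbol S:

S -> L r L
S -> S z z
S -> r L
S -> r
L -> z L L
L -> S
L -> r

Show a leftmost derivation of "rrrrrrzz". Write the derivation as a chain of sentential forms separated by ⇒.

S⇒Szz⇒LrLzz⇒SrLzz⇒rLrLzz⇒rSrLzz⇒rLrLrLzz⇒rrrLrLzz⇒rrrrrLzz⇒rrrrrrzz

S ⇒ Szz   [S -> S z z]
Szz ⇒ LrLzz   [S -> L r L]
LrLzz ⇒ SrLzz   [L -> S]
SrLzz ⇒ rLrLzz   [S -> r L]
rLrLzz ⇒ rSrLzz   [L -> S]
rSrLzz ⇒ rLrLrLzz   [S -> L r L]
rLrLrLzz ⇒ rrrLrLzz   [L -> r]
rrrLrLzz ⇒ rrrrrLzz   [L -> r]
rrrrrLzz ⇒ rrrrrrzz   [L -> r]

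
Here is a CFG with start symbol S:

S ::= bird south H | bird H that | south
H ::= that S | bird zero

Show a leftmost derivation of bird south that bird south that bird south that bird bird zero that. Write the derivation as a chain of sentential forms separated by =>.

S => bird south H => bird south that S => bird south that bird south H => bird south that bird south that S => bird south that bird south that bird south H => bird south that bird south that bird south that S => bird south that bird south that bird south that bird H that => bird south that bird south that bird south that bird bird zero that

S => bird south H   [S ::= bird south H]
bird south H => bird south that S   [H ::= that S]
bird south that S => bird south that bird south H   [S ::= bird south H]
bird south that bird south H => bird south that bird south that S   [H ::= that S]
bird south that bird south that S => bird south that bird south that bird south H   [S ::= bird south H]
bird south that bird south that bird south H => bird south that bird south that bird south that S   [H ::= that S]
bird south that bird south that bird south that S => bird south that bird south that bird south that bird H that   [S ::= bird H that]
bird south that bird south that bird south that bird H that => bird south that bird south that bird south that bird bird zero that   [H ::= bird zero]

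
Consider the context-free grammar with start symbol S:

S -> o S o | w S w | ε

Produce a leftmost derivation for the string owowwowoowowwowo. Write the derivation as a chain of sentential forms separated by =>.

S => oSo => owSwo => owoSowo => owowSwowo => owowwSwwowo => owowwoSowwowo => owowwowSwowwowo => owowwowoSowowwowo => owowwowoowowwowo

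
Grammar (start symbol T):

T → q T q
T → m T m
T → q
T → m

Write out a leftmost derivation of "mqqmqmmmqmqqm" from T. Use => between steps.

T => mTm => mqTqm => mqqTqqm => mqqmTmqqm => mqqmqTqmqqm => mqqmqmTmqmqqm => mqqmqmmmqmqqm

T => mTm   [T → m T m]
mTm => mqTqm   [T → q T q]
mqTqm => mqqTqqm   [T → q T q]
mqqTqqm => mqqmTmqqm   [T → m T m]
mqqmTmqqm => mqqmqTqmqqm   [T → q T q]
mqqmqTqmqqm => mqqmqmTmqmqqm   [T → m T m]
mqqmqmTmqmqqm => mqqmqmmmqmqqm   [T → m]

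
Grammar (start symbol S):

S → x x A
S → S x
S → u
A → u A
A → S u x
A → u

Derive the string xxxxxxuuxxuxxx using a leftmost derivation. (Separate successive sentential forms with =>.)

S => Sx   [S → S x]
Sx => Sxx   [S → S x]
Sxx => xxAxx   [S → x x A]
xxAxx => xxSuxxx   [A → S u x]
xxSuxxx => xxSxuxxx   [S → S x]
xxSxuxxx => xxxxAxuxxx   [S → x x A]
xxxxAxuxxx => xxxxSuxxuxxx   [A → S u x]
xxxxSuxxuxxx => xxxxxxAuxxuxxx   [S → x x A]
xxxxxxAuxxuxxx => xxxxxxuuxxuxxx   [A → u]

S => Sx => Sxx => xxAxx => xxSuxxx => xxSxuxxx => xxxxAxuxxx => xxxxSuxxuxxx => xxxxxxAuxxuxxx => xxxxxxuuxxuxxx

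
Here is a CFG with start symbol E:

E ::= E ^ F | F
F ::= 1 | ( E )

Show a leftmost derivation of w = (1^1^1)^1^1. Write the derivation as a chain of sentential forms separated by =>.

E => E^F => E^F^F => F^F^F => (E)^F^F => (E^F)^F^F => (E^F^F)^F^F => (F^F^F)^F^F => (1^F^F)^F^F => (1^1^F)^F^F => (1^1^1)^F^F => (1^1^1)^1^F => (1^1^1)^1^1

E => E^F   [E ::= E ^ F]
E^F => E^F^F   [E ::= E ^ F]
E^F^F => F^F^F   [E ::= F]
F^F^F => (E)^F^F   [F ::= ( E )]
(E)^F^F => (E^F)^F^F   [E ::= E ^ F]
(E^F)^F^F => (E^F^F)^F^F   [E ::= E ^ F]
(E^F^F)^F^F => (F^F^F)^F^F   [E ::= F]
(F^F^F)^F^F => (1^F^F)^F^F   [F ::= 1]
(1^F^F)^F^F => (1^1^F)^F^F   [F ::= 1]
(1^1^F)^F^F => (1^1^1)^F^F   [F ::= 1]
(1^1^1)^F^F => (1^1^1)^1^F   [F ::= 1]
(1^1^1)^1^F => (1^1^1)^1^1   [F ::= 1]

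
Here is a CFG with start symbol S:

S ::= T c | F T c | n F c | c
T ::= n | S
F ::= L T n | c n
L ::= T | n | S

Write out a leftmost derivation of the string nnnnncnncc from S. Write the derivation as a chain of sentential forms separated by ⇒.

S ⇒ Tc ⇒ Sc ⇒ FTcc ⇒ LTnTcc ⇒ TTnTcc ⇒ nTnTcc ⇒ nSnTcc ⇒ nFTcnTcc ⇒ nLTnTcnTcc ⇒ nTTnTcnTcc ⇒ nnTnTcnTcc ⇒ nnnnTcnTcc ⇒ nnnnncnTcc ⇒ nnnnncnncc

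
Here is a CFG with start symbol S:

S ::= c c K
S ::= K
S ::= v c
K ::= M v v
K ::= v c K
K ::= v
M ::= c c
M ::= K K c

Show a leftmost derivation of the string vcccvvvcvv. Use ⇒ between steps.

S ⇒ K ⇒ Mvv ⇒ KKcvv ⇒ vcKKcvv ⇒ vcMvvKcvv ⇒ vcccvvKcvv ⇒ vcccvvvcvv

S ⇒ K   [S ::= K]
K ⇒ Mvv   [K ::= M v v]
Mvv ⇒ KKcvv   [M ::= K K c]
KKcvv ⇒ vcKKcvv   [K ::= v c K]
vcKKcvv ⇒ vcMvvKcvv   [K ::= M v v]
vcMvvKcvv ⇒ vcccvvKcvv   [M ::= c c]
vcccvvKcvv ⇒ vcccvvvcvv   [K ::= v]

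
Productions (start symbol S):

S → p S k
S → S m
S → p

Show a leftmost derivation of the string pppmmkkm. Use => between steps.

S => Sm => pSkm => ppSkkm => ppSmkkm => ppSmmkkm => pppmmkkm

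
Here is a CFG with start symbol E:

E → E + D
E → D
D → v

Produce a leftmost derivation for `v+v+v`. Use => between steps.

E => E+D   [E → E + D]
E+D => E+D+D   [E → E + D]
E+D+D => D+D+D   [E → D]
D+D+D => v+D+D   [D → v]
v+D+D => v+v+D   [D → v]
v+v+D => v+v+v   [D → v]

E => E+D => E+D+D => D+D+D => v+D+D => v+v+D => v+v+v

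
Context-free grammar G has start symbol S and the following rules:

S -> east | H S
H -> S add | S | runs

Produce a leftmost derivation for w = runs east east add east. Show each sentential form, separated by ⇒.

S ⇒ H S ⇒ S add S ⇒ H S add S ⇒ S S add S ⇒ H S S add S ⇒ runs S S add S ⇒ runs east S add S ⇒ runs east east add S ⇒ runs east east add east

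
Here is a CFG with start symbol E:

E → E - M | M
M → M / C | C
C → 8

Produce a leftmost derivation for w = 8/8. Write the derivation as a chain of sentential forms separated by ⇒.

E ⇒ M ⇒ M/C ⇒ C/C ⇒ 8/C ⇒ 8/8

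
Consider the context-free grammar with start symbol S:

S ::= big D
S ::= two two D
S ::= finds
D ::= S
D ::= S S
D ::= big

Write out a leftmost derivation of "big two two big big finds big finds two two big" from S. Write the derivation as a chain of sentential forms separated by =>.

S => big D   [S ::= big D]
big D => big S S   [D ::= S S]
big S S => big two two D S   [S ::= two two D]
big two two D S => big two two big S   [D ::= big]
big two two big S => big two two big big D   [S ::= big D]
big two two big big D => big two two big big S S   [D ::= S S]
big two two big big S S => big two two big big finds S   [S ::= finds]
big two two big big finds S => big two two big big finds big D   [S ::= big D]
big two two big big finds big D => big two two big big finds big S S   [D ::= S S]
big two two big big finds big S S => big two two big big finds big finds S   [S ::= finds]
big two two big big finds big finds S => big two two big big finds big finds two two D   [S ::= two two D]
big two two big big finds big finds two two D => big two two big big finds big finds two two big   [D ::= big]

S => big D => big S S => big two two D S => big two two big S => big two two big big D => big two two big big S S => big two two big big finds S => big two two big big finds big D => big two two big big finds big S S => big two two big big finds big finds S => big two two big big finds big finds two two D => big two two big big finds big finds two two big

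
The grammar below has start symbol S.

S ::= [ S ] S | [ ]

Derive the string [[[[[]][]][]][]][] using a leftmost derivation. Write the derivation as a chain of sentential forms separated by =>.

S => [S]S   [S ::= [ S ] S]
[S]S => [[S]S]S   [S ::= [ S ] S]
[[S]S]S => [[[S]S]S]S   [S ::= [ S ] S]
[[[S]S]S]S => [[[[S]S]S]S]S   [S ::= [ S ] S]
[[[[S]S]S]S]S => [[[[[]]S]S]S]S   [S ::= [ ]]
[[[[[]]S]S]S]S => [[[[[]][]]S]S]S   [S ::= [ ]]
[[[[[]][]]S]S]S => [[[[[]][]][]]S]S   [S ::= [ ]]
[[[[[]][]][]]S]S => [[[[[]][]][]][]]S   [S ::= [ ]]
[[[[[]][]][]][]]S => [[[[[]][]][]][]][]   [S ::= [ ]]

S=>[S]S=>[[S]S]S=>[[[S]S]S]S=>[[[[S]S]S]S]S=>[[[[[]]S]S]S]S=>[[[[[]][]]S]S]S=>[[[[[]][]][]]S]S=>[[[[[]][]][]][]]S=>[[[[[]][]][]][]][]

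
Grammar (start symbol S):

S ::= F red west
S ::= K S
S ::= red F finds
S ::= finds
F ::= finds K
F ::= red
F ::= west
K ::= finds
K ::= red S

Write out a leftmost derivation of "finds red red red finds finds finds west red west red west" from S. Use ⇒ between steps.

S ⇒ F red west ⇒ finds K red west ⇒ finds red S red west ⇒ finds red K S red west ⇒ finds red red S S red west ⇒ finds red red red F finds S red west ⇒ finds red red red finds K finds S red west ⇒ finds red red red finds finds finds S red west ⇒ finds red red red finds finds finds F red west red west ⇒ finds red red red finds finds finds west red west red west

S ⇒ F red west   [S ::= F red west]
F red west ⇒ finds K red west   [F ::= finds K]
finds K red west ⇒ finds red S red west   [K ::= red S]
finds red S red west ⇒ finds red K S red west   [S ::= K S]
finds red K S red west ⇒ finds red red S S red west   [K ::= red S]
finds red red S S red west ⇒ finds red red red F finds S red west   [S ::= red F finds]
finds red red red F finds S red west ⇒ finds red red red finds K finds S red west   [F ::= finds K]
finds red red red finds K finds S red west ⇒ finds red red red finds finds finds S red west   [K ::= finds]
finds red red red finds finds finds S red west ⇒ finds red red red finds finds finds F red west red west   [S ::= F red west]
finds red red red finds finds finds F red west red west ⇒ finds red red red finds finds finds west red west red west   [F ::= west]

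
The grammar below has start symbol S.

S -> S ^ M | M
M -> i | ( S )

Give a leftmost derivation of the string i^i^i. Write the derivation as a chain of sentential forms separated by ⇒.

S ⇒ S^M   [S -> S ^ M]
S^M ⇒ S^M^M   [S -> S ^ M]
S^M^M ⇒ M^M^M   [S -> M]
M^M^M ⇒ i^M^M   [M -> i]
i^M^M ⇒ i^i^M   [M -> i]
i^i^M ⇒ i^i^i   [M -> i]

S ⇒ S^M ⇒ S^M^M ⇒ M^M^M ⇒ i^M^M ⇒ i^i^M ⇒ i^i^i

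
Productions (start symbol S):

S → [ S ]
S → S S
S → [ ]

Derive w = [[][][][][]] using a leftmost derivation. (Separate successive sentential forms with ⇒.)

S ⇒ [S] ⇒ [SS] ⇒ [SSS] ⇒ [SSSS] ⇒ [SSSSS] ⇒ [[]SSSS] ⇒ [[][]SSS] ⇒ [[][][]SS] ⇒ [[][][][]S] ⇒ [[][][][][]]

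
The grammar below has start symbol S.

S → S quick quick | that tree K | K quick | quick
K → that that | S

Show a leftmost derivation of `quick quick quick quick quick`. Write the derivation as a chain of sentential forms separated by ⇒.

S ⇒ S quick quick ⇒ K quick quick quick ⇒ S quick quick quick ⇒ K quick quick quick quick ⇒ S quick quick quick quick ⇒ quick quick quick quick quick

S ⇒ S quick quick   [S → S quick quick]
S quick quick ⇒ K quick quick quick   [S → K quick]
K quick quick quick ⇒ S quick quick quick   [K → S]
S quick quick quick ⇒ K quick quick quick quick   [S → K quick]
K quick quick quick quick ⇒ S quick quick quick quick   [K → S]
S quick quick quick quick ⇒ quick quick quick quick quick   [S → quick]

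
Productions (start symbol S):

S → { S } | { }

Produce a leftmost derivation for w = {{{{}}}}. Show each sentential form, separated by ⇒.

S ⇒ {S}   [S → { S }]
{S} ⇒ {{S}}   [S → { S }]
{{S}} ⇒ {{{S}}}   [S → { S }]
{{{S}}} ⇒ {{{{}}}}   [S → { }]

S ⇒ {S} ⇒ {{S}} ⇒ {{{S}}} ⇒ {{{{}}}}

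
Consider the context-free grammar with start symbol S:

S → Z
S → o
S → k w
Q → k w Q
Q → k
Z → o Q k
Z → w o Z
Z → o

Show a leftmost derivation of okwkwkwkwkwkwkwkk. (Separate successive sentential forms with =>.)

S => Z => oQk => okwQk => okwkwQk => okwkwkwQk => okwkwkwkwQk => okwkwkwkwkwQk => okwkwkwkwkwkwQk => okwkwkwkwkwkwkwQk => okwkwkwkwkwkwkwkk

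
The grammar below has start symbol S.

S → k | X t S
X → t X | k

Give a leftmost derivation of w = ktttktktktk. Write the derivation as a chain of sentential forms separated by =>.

S => XtS => ktS => ktXtS => kttXtS => ktttXtS => ktttktS => ktttktXtS => ktttktktS => ktttktktXtS => ktttktktktS => ktttktktktk

S => XtS   [S → X t S]
XtS => ktS   [X → k]
ktS => ktXtS   [S → X t S]
ktXtS => kttXtS   [X → t X]
kttXtS => ktttXtS   [X → t X]
ktttXtS => ktttktS   [X → k]
ktttktS => ktttktXtS   [S → X t S]
ktttktXtS => ktttktktS   [X → k]
ktttktktS => ktttktktXtS   [S → X t S]
ktttktktXtS => ktttktktktS   [X → k]
ktttktktktS => ktttktktktk   [S → k]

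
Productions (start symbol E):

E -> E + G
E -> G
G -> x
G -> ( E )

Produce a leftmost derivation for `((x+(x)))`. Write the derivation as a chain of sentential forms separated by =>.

E=>G=>(E)=>(G)=>((E))=>((E+G))=>((G+G))=>((x+G))=>((x+(E)))=>((x+(G)))=>((x+(x)))

E => G   [E -> G]
G => (E)   [G -> ( E )]
(E) => (G)   [E -> G]
(G) => ((E))   [G -> ( E )]
((E)) => ((E+G))   [E -> E + G]
((E+G)) => ((G+G))   [E -> G]
((G+G)) => ((x+G))   [G -> x]
((x+G)) => ((x+(E)))   [G -> ( E )]
((x+(E))) => ((x+(G)))   [E -> G]
((x+(G))) => ((x+(x)))   [G -> x]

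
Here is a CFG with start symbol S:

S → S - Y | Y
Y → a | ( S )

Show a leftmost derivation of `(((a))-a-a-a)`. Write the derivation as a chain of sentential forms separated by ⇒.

S⇒Y⇒(S)⇒(S-Y)⇒(S-Y-Y)⇒(S-Y-Y-Y)⇒(Y-Y-Y-Y)⇒((S)-Y-Y-Y)⇒((Y)-Y-Y-Y)⇒(((S))-Y-Y-Y)⇒(((Y))-Y-Y-Y)⇒(((a))-Y-Y-Y)⇒(((a))-a-Y-Y)⇒(((a))-a-a-Y)⇒(((a))-a-a-a)

S ⇒ Y   [S → Y]
Y ⇒ (S)   [Y → ( S )]
(S) ⇒ (S-Y)   [S → S - Y]
(S-Y) ⇒ (S-Y-Y)   [S → S - Y]
(S-Y-Y) ⇒ (S-Y-Y-Y)   [S → S - Y]
(S-Y-Y-Y) ⇒ (Y-Y-Y-Y)   [S → Y]
(Y-Y-Y-Y) ⇒ ((S)-Y-Y-Y)   [Y → ( S )]
((S)-Y-Y-Y) ⇒ ((Y)-Y-Y-Y)   [S → Y]
((Y)-Y-Y-Y) ⇒ (((S))-Y-Y-Y)   [Y → ( S )]
(((S))-Y-Y-Y) ⇒ (((Y))-Y-Y-Y)   [S → Y]
(((Y))-Y-Y-Y) ⇒ (((a))-Y-Y-Y)   [Y → a]
(((a))-Y-Y-Y) ⇒ (((a))-a-Y-Y)   [Y → a]
(((a))-a-Y-Y) ⇒ (((a))-a-a-Y)   [Y → a]
(((a))-a-a-Y) ⇒ (((a))-a-a-a)   [Y → a]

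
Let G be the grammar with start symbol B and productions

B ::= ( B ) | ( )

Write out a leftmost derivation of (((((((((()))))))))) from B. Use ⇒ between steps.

B ⇒ (B)   [B ::= ( B )]
(B) ⇒ ((B))   [B ::= ( B )]
((B)) ⇒ (((B)))   [B ::= ( B )]
(((B))) ⇒ ((((B))))   [B ::= ( B )]
((((B)))) ⇒ (((((B)))))   [B ::= ( B )]
(((((B))))) ⇒ ((((((B))))))   [B ::= ( B )]
((((((B)))))) ⇒ (((((((B)))))))   [B ::= ( B )]
(((((((B))))))) ⇒ ((((((((B))))))))   [B ::= ( B )]
((((((((B)))))))) ⇒ (((((((((B)))))))))   [B ::= ( B )]
(((((((((B))))))))) ⇒ (((((((((())))))))))   [B ::= ( )]

B ⇒ (B) ⇒ ((B)) ⇒ (((B))) ⇒ ((((B)))) ⇒ (((((B))))) ⇒ ((((((B)))))) ⇒ (((((((B))))))) ⇒ ((((((((B)))))))) ⇒ (((((((((B))))))))) ⇒ (((((((((())))))))))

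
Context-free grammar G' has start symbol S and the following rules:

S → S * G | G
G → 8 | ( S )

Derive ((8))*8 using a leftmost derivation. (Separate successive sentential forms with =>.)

S => S*G => G*G => (S)*G => (G)*G => ((S))*G => ((G))*G => ((8))*G => ((8))*8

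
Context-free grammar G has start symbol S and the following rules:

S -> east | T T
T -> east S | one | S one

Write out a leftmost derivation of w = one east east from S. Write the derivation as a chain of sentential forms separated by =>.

S => T T => one T => one east S => one east east

S => T T   [S -> T T]
T T => one T   [T -> one]
one T => one east S   [T -> east S]
one east S => one east east   [S -> east]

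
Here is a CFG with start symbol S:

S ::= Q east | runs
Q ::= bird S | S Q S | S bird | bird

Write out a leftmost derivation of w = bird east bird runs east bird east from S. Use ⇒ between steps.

S ⇒ Q east ⇒ S bird east ⇒ Q east bird east ⇒ S Q S east bird east ⇒ Q east Q S east bird east ⇒ bird east Q S east bird east ⇒ bird east bird S east bird east ⇒ bird east bird runs east bird east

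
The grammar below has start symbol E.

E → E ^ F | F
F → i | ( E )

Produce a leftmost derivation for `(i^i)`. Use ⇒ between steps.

E ⇒ F   [E → F]
F ⇒ (E)   [F → ( E )]
(E) ⇒ (E^F)   [E → E ^ F]
(E^F) ⇒ (F^F)   [E → F]
(F^F) ⇒ (i^F)   [F → i]
(i^F) ⇒ (i^i)   [F → i]

E⇒F⇒(E)⇒(E^F)⇒(F^F)⇒(i^F)⇒(i^i)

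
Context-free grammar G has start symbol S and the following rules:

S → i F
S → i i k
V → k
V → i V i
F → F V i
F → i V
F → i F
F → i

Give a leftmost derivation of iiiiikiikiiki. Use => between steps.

S => iF => iFVi => iiFVi => iiFViVi => iiiFViVi => iiiiVViVi => iiiiiViViVi => iiiiikiViVi => iiiiikiiViiVi => iiiiikiikiiVi => iiiiikiikiiki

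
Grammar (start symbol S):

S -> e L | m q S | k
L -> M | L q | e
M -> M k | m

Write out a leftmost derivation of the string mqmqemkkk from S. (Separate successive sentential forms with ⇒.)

S⇒mqS⇒mqmqS⇒mqmqeL⇒mqmqeM⇒mqmqeMk⇒mqmqeMkk⇒mqmqeMkkk⇒mqmqemkkk

S ⇒ mqS   [S -> m q S]
mqS ⇒ mqmqS   [S -> m q S]
mqmqS ⇒ mqmqeL   [S -> e L]
mqmqeL ⇒ mqmqeM   [L -> M]
mqmqeM ⇒ mqmqeMk   [M -> M k]
mqmqeMk ⇒ mqmqeMkk   [M -> M k]
mqmqeMkk ⇒ mqmqeMkkk   [M -> M k]
mqmqeMkkk ⇒ mqmqemkkk   [M -> m]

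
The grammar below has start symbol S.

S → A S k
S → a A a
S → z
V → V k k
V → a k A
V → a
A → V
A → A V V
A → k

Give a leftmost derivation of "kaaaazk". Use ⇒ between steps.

S ⇒ ASk ⇒ AVVSk ⇒ AVVVVSk ⇒ kVVVVSk ⇒ kaVVVSk ⇒ kaaVVSk ⇒ kaaaVSk ⇒ kaaaaSk ⇒ kaaaazk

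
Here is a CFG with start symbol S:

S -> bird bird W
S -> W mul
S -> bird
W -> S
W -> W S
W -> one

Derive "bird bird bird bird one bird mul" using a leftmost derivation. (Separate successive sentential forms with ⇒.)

S ⇒ W mul   [S -> W mul]
W mul ⇒ W S mul   [W -> W S]
W S mul ⇒ S S mul   [W -> S]
S S mul ⇒ bird bird W S mul   [S -> bird bird W]
bird bird W S mul ⇒ bird bird S S mul   [W -> S]
bird bird S S mul ⇒ bird bird bird bird W S mul   [S -> bird bird W]
bird bird bird bird W S mul ⇒ bird bird bird bird one S mul   [W -> one]
bird bird bird bird one S mul ⇒ bird bird bird bird one bird mul   [S -> bird]

S ⇒ W mul ⇒ W S mul ⇒ S S mul ⇒ bird bird W S mul ⇒ bird bird S S mul ⇒ bird bird bird bird W S mul ⇒ bird bird bird bird one S mul ⇒ bird bird bird bird one bird mul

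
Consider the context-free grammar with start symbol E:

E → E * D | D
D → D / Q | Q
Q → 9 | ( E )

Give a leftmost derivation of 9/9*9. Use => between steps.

E => E*D   [E → E * D]
E*D => D*D   [E → D]
D*D => D/Q*D   [D → D / Q]
D/Q*D => Q/Q*D   [D → Q]
Q/Q*D => 9/Q*D   [Q → 9]
9/Q*D => 9/9*D   [Q → 9]
9/9*D => 9/9*Q   [D → Q]
9/9*Q => 9/9*9   [Q → 9]

E => E*D => D*D => D/Q*D => Q/Q*D => 9/Q*D => 9/9*D => 9/9*Q => 9/9*9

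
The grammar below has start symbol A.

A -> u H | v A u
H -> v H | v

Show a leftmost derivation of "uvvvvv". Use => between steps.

A => uH   [A -> u H]
uH => uvH   [H -> v H]
uvH => uvvH   [H -> v H]
uvvH => uvvvH   [H -> v H]
uvvvH => uvvvvH   [H -> v H]
uvvvvH => uvvvvv   [H -> v]

A => uH => uvH => uvvH => uvvvH => uvvvvH => uvvvvv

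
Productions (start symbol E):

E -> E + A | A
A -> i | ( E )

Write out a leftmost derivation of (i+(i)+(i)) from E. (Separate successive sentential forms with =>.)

E => A   [E -> A]
A => (E)   [A -> ( E )]
(E) => (E+A)   [E -> E + A]
(E+A) => (E+A+A)   [E -> E + A]
(E+A+A) => (A+A+A)   [E -> A]
(A+A+A) => (i+A+A)   [A -> i]
(i+A+A) => (i+(E)+A)   [A -> ( E )]
(i+(E)+A) => (i+(A)+A)   [E -> A]
(i+(A)+A) => (i+(i)+A)   [A -> i]
(i+(i)+A) => (i+(i)+(E))   [A -> ( E )]
(i+(i)+(E)) => (i+(i)+(A))   [E -> A]
(i+(i)+(A)) => (i+(i)+(i))   [A -> i]

E=>A=>(E)=>(E+A)=>(E+A+A)=>(A+A+A)=>(i+A+A)=>(i+(E)+A)=>(i+(A)+A)=>(i+(i)+A)=>(i+(i)+(E))=>(i+(i)+(A))=>(i+(i)+(i))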